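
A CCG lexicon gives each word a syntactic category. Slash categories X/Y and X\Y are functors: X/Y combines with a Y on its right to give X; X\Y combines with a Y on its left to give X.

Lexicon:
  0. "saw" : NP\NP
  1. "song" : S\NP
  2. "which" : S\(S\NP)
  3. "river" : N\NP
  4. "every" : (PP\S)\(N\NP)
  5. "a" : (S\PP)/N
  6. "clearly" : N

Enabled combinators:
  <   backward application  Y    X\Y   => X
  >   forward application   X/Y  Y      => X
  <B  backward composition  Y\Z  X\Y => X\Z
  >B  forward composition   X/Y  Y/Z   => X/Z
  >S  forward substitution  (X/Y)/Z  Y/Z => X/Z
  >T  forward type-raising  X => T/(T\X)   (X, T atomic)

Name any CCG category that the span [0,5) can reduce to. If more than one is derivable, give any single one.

PP

[0,7] S   <
  [0,5] PP   <
    [0,3] S   <
      [0,2] S\NP   <B
        [0,1] "saw" : NP\NP
        [1,2] "song" : S\NP
      [2,3] "which" : S\(S\NP)
    [3,5] PP\S   <
      [3,4] "river" : N\NP
      [4,5] "every" : (PP\S)\(N\NP)
  [5,7] S\PP   >
    [5,6] "a" : (S\PP)/N
    [6,7] "clearly" : N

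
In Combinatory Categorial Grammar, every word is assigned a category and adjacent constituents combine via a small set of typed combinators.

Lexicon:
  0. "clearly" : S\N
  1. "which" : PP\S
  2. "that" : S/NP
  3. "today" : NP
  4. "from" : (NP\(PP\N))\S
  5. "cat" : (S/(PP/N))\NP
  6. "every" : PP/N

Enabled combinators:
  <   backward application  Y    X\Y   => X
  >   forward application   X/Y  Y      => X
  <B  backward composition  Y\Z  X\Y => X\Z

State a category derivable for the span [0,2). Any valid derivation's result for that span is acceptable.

PP\N

[0,7] S   >
  [0,6] S/(PP/N)   <
    [0,5] NP   <
      [0,2] PP\N   <B
        [0,1] "clearly" : S\N
        [1,2] "which" : PP\S
      [2,5] NP\(PP\N)   <
        [2,4] S   >
          [2,3] "that" : S/NP
          [3,4] "today" : NP
        [4,5] "from" : (NP\(PP\N))\S
    [5,6] "cat" : (S/(PP/N))\NP
  [6,7] "every" : PP/N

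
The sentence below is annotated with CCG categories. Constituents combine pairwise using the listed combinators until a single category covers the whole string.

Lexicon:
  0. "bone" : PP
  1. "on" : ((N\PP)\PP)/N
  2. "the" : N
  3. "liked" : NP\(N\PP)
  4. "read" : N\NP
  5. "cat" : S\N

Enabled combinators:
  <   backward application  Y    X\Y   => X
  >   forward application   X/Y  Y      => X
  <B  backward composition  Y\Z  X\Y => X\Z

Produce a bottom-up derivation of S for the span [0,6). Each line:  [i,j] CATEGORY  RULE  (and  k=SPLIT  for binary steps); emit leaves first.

[0,1] PP  lex  "bone"
[1,2] ((N\PP)\PP)/N  lex  "on"
[2,3] N  lex  "the"
[1,3] (N\PP)\PP  >  k=2
[0,3] N\PP  <  k=1
[3,4] NP\(N\PP)  lex  "liked"
[0,4] NP  <  k=3
[4,5] N\NP  lex  "read"
[5,6] S\N  lex  "cat"
[4,6] S\NP  <B  k=5
[0,6] S  <  k=4

[0,6] S   <
  [0,4] NP   <
    [0,3] N\PP   <
      [0,1] "bone" : PP
      [1,3] (N\PP)\PP   >
        [1,2] "on" : ((N\PP)\PP)/N
        [2,3] "the" : N
    [3,4] "liked" : NP\(N\PP)
  [4,6] S\NP   <B
    [4,5] "read" : N\NP
    [5,6] "cat" : S\N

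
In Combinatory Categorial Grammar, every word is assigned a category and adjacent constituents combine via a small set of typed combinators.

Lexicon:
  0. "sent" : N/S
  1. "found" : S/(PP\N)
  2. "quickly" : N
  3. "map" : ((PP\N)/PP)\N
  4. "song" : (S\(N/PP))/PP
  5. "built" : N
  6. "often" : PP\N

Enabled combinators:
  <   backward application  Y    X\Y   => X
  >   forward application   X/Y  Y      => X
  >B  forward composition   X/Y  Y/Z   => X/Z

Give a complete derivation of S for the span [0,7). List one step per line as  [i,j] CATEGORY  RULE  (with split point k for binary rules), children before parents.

[0,7] S   <
  [0,4] N/PP   >B
    [0,1] "sent" : N/S
    [1,4] S/PP   >B
      [1,2] "found" : S/(PP\N)
      [2,4] (PP\N)/PP   <
        [2,3] "quickly" : N
        [3,4] "map" : ((PP\N)/PP)\N
  [4,7] S\(N/PP)   >
    [4,5] "song" : (S\(N/PP))/PP
    [5,7] PP   <
      [5,6] "built" : N
      [6,7] "often" : PP\N

[0,1] N/S  lex  "sent"
[1,2] S/(PP\N)  lex  "found"
[2,3] N  lex  "quickly"
[3,4] ((PP\N)/PP)\N  lex  "map"
[2,4] (PP\N)/PP  <  k=3
[1,4] S/PP  >B  k=2
[0,4] N/PP  >B  k=1
[4,5] (S\(N/PP))/PP  lex  "song"
[5,6] N  lex  "built"
[6,7] PP\N  lex  "often"
[5,7] PP  <  k=6
[4,7] S\(N/PP)  >  k=5
[0,7] S  <  k=4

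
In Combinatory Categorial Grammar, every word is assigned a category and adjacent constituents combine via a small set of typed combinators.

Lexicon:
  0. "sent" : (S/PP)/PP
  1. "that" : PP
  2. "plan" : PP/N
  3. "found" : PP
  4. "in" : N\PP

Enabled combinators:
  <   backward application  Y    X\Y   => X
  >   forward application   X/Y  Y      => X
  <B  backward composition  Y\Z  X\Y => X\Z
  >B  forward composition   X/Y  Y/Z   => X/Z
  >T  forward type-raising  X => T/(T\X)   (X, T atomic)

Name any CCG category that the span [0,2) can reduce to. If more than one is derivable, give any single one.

[0,5] S   >
  [0,2] S/PP   >
    [0,1] "sent" : (S/PP)/PP
    [1,2] "that" : PP
  [2,5] PP   >
    [2,3] "plan" : PP/N
    [3,5] N   <
      [3,4] "found" : PP
      [4,5] "in" : N\PP

S/PP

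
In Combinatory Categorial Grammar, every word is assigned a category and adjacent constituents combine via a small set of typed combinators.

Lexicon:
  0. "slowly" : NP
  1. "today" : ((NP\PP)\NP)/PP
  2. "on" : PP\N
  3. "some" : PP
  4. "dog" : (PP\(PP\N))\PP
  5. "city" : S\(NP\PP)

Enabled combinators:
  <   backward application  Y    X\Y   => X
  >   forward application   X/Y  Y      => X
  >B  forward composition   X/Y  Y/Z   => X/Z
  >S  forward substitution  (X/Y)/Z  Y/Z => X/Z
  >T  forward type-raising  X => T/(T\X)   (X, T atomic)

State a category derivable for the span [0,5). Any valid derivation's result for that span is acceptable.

[0,6] S   <
  [0,5] NP\PP   <
    [0,1] "slowly" : NP
    [1,5] (NP\PP)\NP   >
      [1,2] "today" : ((NP\PP)\NP)/PP
      [2,5] PP   <
        [2,3] "on" : PP\N
        [3,5] PP\(PP\N)   <
          [3,4] "some" : PP
          [4,5] "dog" : (PP\(PP\N))\PP
  [5,6] "city" : S\(NP\PP)

NP\PP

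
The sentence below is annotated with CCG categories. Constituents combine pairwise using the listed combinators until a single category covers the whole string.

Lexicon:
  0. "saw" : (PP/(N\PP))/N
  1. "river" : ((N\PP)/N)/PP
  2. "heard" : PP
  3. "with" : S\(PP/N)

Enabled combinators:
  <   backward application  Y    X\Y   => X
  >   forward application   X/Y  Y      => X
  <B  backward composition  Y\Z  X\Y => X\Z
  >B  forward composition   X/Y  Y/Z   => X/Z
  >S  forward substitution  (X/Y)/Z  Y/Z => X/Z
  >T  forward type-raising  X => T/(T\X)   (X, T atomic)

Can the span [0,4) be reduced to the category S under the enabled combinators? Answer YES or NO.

YES

[0,4] S   <
  [0,3] PP/N   >S
    [0,1] "saw" : (PP/(N\PP))/N
    [1,3] (N\PP)/N   >
      [1,2] "river" : ((N\PP)/N)/PP
      [2,3] "heard" : PP
  [3,4] "with" : S\(PP/N)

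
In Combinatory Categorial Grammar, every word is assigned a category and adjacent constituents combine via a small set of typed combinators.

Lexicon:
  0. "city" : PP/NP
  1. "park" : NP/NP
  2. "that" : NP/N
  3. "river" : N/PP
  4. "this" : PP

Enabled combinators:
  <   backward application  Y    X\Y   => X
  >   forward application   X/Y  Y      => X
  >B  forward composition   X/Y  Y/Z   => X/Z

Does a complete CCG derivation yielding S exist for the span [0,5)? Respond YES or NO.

PP/NP NP/NP NP/N N/PP PP
CKY chart[0,5] = {PP}; S ∉ chart

NO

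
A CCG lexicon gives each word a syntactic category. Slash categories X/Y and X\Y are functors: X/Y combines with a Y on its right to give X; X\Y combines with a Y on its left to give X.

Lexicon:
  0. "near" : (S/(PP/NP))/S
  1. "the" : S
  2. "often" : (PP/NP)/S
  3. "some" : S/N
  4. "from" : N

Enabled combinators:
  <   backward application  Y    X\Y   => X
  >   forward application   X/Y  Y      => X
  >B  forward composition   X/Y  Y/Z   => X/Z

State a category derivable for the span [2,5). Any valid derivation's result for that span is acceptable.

PP/NP

[0,5] S   >
  [0,2] S/(PP/NP)   >
    [0,1] "near" : (S/(PP/NP))/S
    [1,2] "the" : S
  [2,5] PP/NP   >
    [2,3] "often" : (PP/NP)/S
    [3,5] S   >
      [3,4] "some" : S/N
      [4,5] "from" : N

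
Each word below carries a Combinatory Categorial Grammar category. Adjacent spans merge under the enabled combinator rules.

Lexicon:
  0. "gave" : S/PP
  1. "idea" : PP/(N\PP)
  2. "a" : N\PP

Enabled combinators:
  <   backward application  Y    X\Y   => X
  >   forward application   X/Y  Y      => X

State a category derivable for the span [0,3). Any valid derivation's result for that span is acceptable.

S

[0,3] S   >
  [0,1] "gave" : S/PP
  [1,3] PP   >
    [1,2] "idea" : PP/(N\PP)
    [2,3] "a" : N\PP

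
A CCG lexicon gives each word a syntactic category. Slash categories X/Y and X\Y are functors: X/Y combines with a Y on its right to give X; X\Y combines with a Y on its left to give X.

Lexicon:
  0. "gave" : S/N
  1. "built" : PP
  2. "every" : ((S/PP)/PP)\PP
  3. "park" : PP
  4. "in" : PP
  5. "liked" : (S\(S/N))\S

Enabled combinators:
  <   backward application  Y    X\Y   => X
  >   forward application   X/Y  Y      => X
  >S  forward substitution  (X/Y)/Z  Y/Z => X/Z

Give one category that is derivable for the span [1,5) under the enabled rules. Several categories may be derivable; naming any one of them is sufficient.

[0,6] S   <
  [0,1] "gave" : S/N
  [1,6] S\(S/N)   <
    [1,5] S   >
      [1,4] S/PP   >
        [1,3] (S/PP)/PP   <
          [1,2] "built" : PP
          [2,3] "every" : ((S/PP)/PP)\PP
        [3,4] "park" : PP
      [4,5] "in" : PP
    [5,6] "liked" : (S\(S/N))\S

S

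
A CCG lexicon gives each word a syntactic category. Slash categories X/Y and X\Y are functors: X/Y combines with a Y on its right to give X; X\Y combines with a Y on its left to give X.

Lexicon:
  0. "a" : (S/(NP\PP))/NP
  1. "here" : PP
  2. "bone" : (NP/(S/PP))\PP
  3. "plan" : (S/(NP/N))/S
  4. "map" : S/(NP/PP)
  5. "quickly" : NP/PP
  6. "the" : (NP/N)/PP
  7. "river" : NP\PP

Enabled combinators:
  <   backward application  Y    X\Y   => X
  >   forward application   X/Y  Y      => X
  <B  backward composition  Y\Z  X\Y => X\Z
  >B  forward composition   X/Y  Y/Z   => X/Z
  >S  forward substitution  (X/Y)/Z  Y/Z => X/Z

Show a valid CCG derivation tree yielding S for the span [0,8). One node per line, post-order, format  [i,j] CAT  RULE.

[0,1] (S/(NP\PP))/NP  lex  "a"
[1,2] PP  lex  "here"
[2,3] (NP/(S/PP))\PP  lex  "bone"
[1,3] NP/(S/PP)  <  k=2
[3,4] (S/(NP/N))/S  lex  "plan"
[4,5] S/(NP/PP)  lex  "map"
[5,6] NP/PP  lex  "quickly"
[4,6] S  >  k=5
[3,6] S/(NP/N)  >  k=4
[6,7] (NP/N)/PP  lex  "the"
[3,7] S/PP  >B  k=6
[1,7] NP  >  k=3
[0,7] S/(NP\PP)  >  k=1
[7,8] NP\PP  lex  "river"
[0,8] S  >  k=7

[0,8] S   >
  [0,7] S/(NP\PP)   >
    [0,1] "a" : (S/(NP\PP))/NP
    [1,7] NP   >
      [1,3] NP/(S/PP)   <
        [1,2] "here" : PP
        [2,3] "bone" : (NP/(S/PP))\PP
      [3,7] S/PP   >B
        [3,6] S/(NP/N)   >
          [3,4] "plan" : (S/(NP/N))/S
          [4,6] S   >
            [4,5] "map" : S/(NP/PP)
            [5,6] "quickly" : NP/PP
        [6,7] "the" : (NP/N)/PP
  [7,8] "river" : NP\PP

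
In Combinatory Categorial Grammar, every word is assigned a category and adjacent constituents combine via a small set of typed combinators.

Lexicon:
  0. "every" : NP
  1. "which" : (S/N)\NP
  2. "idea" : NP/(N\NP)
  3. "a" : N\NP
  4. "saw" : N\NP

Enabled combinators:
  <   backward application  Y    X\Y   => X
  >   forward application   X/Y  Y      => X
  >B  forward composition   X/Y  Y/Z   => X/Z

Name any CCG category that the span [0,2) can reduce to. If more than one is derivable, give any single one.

[0,5] S   >
  [0,2] S/N   <
    [0,1] "every" : NP
    [1,2] "which" : (S/N)\NP
  [2,5] N   <
    [2,4] NP   >
      [2,3] "idea" : NP/(N\NP)
      [3,4] "a" : N\NP
    [4,5] "saw" : N\NP

S/N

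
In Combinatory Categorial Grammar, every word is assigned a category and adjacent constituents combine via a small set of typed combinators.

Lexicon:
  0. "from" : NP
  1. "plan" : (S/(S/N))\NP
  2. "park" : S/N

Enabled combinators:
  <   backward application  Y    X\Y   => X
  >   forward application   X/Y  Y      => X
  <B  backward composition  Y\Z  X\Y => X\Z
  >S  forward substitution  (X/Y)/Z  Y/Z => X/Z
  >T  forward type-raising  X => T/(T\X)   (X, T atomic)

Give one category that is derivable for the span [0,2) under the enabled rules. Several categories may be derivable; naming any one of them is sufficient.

S/(S/N)

[0,3] S   >
  [0,2] S/(S/N)   <
    [0,1] "from" : NP
    [1,2] "plan" : (S/(S/N))\NP
  [2,3] "park" : S/N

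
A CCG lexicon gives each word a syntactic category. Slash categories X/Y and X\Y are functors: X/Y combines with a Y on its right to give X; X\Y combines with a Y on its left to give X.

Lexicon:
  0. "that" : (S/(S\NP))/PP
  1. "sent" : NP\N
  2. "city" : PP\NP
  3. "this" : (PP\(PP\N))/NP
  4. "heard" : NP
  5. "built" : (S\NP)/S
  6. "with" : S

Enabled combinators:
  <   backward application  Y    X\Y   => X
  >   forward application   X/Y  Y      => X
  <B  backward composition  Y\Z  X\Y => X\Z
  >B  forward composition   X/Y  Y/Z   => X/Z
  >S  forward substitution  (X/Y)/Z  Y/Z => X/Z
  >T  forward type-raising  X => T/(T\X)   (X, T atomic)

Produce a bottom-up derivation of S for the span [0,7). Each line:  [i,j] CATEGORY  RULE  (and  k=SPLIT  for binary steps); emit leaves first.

[0,7] S   >
  [0,5] S/(S\NP)   >
    [0,1] "that" : (S/(S\NP))/PP
    [1,5] PP   <
      [1,3] PP\N   <B
        [1,2] "sent" : NP\N
        [2,3] "city" : PP\NP
      [3,5] PP\(PP\N)   >
        [3,4] "this" : (PP\(PP\N))/NP
        [4,5] "heard" : NP
  [5,7] S\NP   >
    [5,6] "built" : (S\NP)/S
    [6,7] "with" : S

[0,1] (S/(S\NP))/PP  lex  "that"
[1,2] NP\N  lex  "sent"
[2,3] PP\NP  lex  "city"
[1,3] PP\N  <B  k=2
[3,4] (PP\(PP\N))/NP  lex  "this"
[4,5] NP  lex  "heard"
[3,5] PP\(PP\N)  >  k=4
[1,5] PP  <  k=3
[0,5] S/(S\NP)  >  k=1
[5,6] (S\NP)/S  lex  "built"
[6,7] S  lex  "with"
[5,7] S\NP  >  k=6
[0,7] S  >  k=5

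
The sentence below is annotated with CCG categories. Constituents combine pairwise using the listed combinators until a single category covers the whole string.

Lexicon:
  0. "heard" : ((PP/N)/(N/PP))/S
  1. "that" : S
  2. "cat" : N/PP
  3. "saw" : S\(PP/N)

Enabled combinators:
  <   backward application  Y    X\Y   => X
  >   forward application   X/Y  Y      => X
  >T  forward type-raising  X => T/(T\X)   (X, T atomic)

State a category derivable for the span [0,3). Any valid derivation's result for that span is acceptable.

PP/N

[0,4] S   <
  [0,3] PP/N   >
    [0,2] (PP/N)/(N/PP)   >
      [0,1] "heard" : ((PP/N)/(N/PP))/S
      [1,2] "that" : S
    [2,3] "cat" : N/PP
  [3,4] "saw" : S\(PP/N)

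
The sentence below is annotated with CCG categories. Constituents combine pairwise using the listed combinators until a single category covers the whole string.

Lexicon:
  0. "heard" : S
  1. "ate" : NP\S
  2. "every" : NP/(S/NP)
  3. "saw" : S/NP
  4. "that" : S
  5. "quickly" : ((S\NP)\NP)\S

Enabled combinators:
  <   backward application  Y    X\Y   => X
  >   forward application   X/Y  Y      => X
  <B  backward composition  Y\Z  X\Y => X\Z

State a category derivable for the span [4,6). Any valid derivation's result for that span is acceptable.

[0,6] S   <
  [0,2] NP   <
    [0,1] "heard" : S
    [1,2] "ate" : NP\S
  [2,6] S\NP   <
    [2,4] NP   >
      [2,3] "every" : NP/(S/NP)
      [3,4] "saw" : S/NP
    [4,6] (S\NP)\NP   <
      [4,5] "that" : S
      [5,6] "quickly" : ((S\NP)\NP)\S

(S\NP)\NP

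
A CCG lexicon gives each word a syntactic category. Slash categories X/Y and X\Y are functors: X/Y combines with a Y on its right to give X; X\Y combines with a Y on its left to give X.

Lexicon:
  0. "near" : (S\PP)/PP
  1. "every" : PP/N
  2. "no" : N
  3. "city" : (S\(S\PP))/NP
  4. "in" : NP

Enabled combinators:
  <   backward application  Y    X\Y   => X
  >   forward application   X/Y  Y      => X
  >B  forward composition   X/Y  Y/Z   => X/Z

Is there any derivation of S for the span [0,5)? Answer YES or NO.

[0,5] S   <
  [0,3] S\PP   >
    [0,1] "near" : (S\PP)/PP
    [1,3] PP   >
      [1,2] "every" : PP/N
      [2,3] "no" : N
  [3,5] S\(S\PP)   >
    [3,4] "city" : (S\(S\PP))/NP
    [4,5] "in" : NP

YES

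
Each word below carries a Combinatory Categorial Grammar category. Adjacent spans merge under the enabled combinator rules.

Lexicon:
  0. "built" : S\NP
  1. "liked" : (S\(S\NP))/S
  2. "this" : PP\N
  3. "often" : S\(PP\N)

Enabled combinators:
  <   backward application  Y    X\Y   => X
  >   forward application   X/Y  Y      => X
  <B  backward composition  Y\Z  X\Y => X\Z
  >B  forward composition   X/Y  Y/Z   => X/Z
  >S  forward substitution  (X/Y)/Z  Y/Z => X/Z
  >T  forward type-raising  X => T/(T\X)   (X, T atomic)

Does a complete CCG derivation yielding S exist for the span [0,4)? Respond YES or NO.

[0,4] S   <
  [0,1] "built" : S\NP
  [1,4] S\(S\NP)   >
    [1,2] "liked" : (S\(S\NP))/S
    [2,4] S   <
      [2,3] "this" : PP\N
      [3,4] "often" : S\(PP\N)

YES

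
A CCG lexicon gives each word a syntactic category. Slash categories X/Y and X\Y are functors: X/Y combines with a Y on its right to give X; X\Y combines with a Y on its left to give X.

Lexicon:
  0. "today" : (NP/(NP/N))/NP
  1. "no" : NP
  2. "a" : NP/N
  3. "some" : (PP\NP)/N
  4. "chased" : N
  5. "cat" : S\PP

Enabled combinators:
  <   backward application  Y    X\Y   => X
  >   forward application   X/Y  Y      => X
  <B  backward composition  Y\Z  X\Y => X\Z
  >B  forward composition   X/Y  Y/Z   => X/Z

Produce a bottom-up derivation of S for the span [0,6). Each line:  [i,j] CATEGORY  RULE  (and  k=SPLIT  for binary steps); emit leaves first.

[0,1] (NP/(NP/N))/NP  lex  "today"
[1,2] NP  lex  "no"
[0,2] NP/(NP/N)  >  k=1
[2,3] NP/N  lex  "a"
[0,3] NP  >  k=2
[3,4] (PP\NP)/N  lex  "some"
[4,5] N  lex  "chased"
[3,5] PP\NP  >  k=4
[5,6] S\PP  lex  "cat"
[3,6] S\NP  <B  k=5
[0,6] S  <  k=3

[0,6] S   <
  [0,3] NP   >
    [0,2] NP/(NP/N)   >
      [0,1] "today" : (NP/(NP/N))/NP
      [1,2] "no" : NP
    [2,3] "a" : NP/N
  [3,6] S\NP   <B
    [3,5] PP\NP   >
      [3,4] "some" : (PP\NP)/N
      [4,5] "chased" : N
    [5,6] "cat" : S\PP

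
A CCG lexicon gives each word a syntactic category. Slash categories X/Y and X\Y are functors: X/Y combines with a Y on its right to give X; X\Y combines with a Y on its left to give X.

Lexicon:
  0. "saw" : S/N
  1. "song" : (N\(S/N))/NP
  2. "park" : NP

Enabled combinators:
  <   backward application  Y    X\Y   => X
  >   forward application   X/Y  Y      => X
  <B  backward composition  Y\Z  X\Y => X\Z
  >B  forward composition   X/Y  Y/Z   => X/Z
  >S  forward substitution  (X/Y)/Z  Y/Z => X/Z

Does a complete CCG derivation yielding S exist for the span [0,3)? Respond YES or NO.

NO

S/N (N\(S/N))/NP NP
CKY chart[0,3] = {N}; S ∉ chart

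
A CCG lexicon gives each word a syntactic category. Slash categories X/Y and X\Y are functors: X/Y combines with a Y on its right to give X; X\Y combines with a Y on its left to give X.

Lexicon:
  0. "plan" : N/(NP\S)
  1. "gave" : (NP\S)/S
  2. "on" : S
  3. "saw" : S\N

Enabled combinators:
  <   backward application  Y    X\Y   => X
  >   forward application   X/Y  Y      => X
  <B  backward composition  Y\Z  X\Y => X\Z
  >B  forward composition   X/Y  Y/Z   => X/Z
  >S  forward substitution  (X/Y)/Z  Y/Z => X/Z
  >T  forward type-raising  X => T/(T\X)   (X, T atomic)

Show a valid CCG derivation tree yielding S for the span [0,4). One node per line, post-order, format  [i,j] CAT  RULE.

[0,4] S   <
  [0,3] N   >
    [0,1] "plan" : N/(NP\S)
    [1,3] NP\S   >
      [1,2] "gave" : (NP\S)/S
      [2,3] "on" : S
  [3,4] "saw" : S\N

[0,1] N/(NP\S)  lex  "plan"
[1,2] (NP\S)/S  lex  "gave"
[2,3] S  lex  "on"
[1,3] NP\S  >  k=2
[0,3] N  >  k=1
[3,4] S\N  lex  "saw"
[0,4] S  <  k=3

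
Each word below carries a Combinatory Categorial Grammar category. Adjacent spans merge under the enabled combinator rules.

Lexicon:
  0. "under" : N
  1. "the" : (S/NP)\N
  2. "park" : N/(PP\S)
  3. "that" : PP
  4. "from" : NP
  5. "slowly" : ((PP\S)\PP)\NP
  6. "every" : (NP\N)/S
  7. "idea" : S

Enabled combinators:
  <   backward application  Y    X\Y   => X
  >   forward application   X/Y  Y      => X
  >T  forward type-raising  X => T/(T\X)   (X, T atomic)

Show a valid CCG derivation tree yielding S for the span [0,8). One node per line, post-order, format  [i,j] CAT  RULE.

[0,1] N  lex  "under"
[1,2] (S/NP)\N  lex  "the"
[0,2] S/NP  <  k=1
[2,3] N/(PP\S)  lex  "park"
[3,4] PP  lex  "that"
[4,5] NP  lex  "from"
[5,6] ((PP\S)\PP)\NP  lex  "slowly"
[4,6] (PP\S)\PP  <  k=5
[3,6] PP\S  <  k=4
[2,6] N  >  k=3
[6,7] (NP\N)/S  lex  "every"
[7,8] S  lex  "idea"
[6,8] NP\N  >  k=7
[2,8] NP  <  k=6
[0,8] S  >  k=2

[0,8] S   >
  [0,2] S/NP   <
    [0,1] "under" : N
    [1,2] "the" : (S/NP)\N
  [2,8] NP   <
    [2,6] N   >
      [2,3] "park" : N/(PP\S)
      [3,6] PP\S   <
        [3,4] "that" : PP
        [4,6] (PP\S)\PP   <
          [4,5] "from" : NP
          [5,6] "slowly" : ((PP\S)\PP)\NP
    [6,8] NP\N   >
      [6,7] "every" : (NP\N)/S
      [7,8] "idea" : S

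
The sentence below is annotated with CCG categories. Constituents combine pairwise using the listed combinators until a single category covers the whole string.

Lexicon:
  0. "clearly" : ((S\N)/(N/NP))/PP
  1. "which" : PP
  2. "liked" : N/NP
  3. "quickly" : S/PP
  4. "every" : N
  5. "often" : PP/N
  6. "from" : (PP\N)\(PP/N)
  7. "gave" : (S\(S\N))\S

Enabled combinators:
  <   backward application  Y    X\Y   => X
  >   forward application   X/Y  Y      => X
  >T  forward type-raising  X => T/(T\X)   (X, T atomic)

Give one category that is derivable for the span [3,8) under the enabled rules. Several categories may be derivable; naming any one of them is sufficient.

S\(S\N)

[0,8] S   <
  [0,3] S\N   >
    [0,2] (S\N)/(N/NP)   >
      [0,1] "clearly" : ((S\N)/(N/NP))/PP
      [1,2] "which" : PP
    [2,3] "liked" : N/NP
  [3,8] S\(S\N)   <
    [3,7] S   >
      [3,4] "quickly" : S/PP
      [4,7] PP   >
        [4,5] PP/(PP\N)   >T
          [4,5] "every" : N
        [5,7] PP\N   <
          [5,6] "often" : PP/N
          [6,7] "from" : (PP\N)\(PP/N)
    [7,8] "gave" : (S\(S\N))\S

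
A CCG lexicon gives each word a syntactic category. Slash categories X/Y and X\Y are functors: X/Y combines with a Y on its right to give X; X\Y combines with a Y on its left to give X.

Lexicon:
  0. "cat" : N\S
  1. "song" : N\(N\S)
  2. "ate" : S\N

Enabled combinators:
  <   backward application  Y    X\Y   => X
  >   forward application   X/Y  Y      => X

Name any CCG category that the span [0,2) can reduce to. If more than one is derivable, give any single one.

N

[0,3] S   <
  [0,2] N   <
    [0,1] "cat" : N\S
    [1,2] "song" : N\(N\S)
  [2,3] "ate" : S\N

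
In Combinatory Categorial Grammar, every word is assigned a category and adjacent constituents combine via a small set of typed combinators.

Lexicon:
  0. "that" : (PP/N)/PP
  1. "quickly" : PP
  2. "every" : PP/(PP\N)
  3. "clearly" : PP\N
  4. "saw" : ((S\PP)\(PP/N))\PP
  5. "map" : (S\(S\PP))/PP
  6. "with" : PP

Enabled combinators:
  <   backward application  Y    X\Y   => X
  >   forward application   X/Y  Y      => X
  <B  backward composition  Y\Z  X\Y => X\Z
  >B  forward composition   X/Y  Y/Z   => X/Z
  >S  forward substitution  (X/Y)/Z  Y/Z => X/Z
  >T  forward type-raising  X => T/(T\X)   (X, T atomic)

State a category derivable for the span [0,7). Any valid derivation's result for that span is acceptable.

S

[0,7] S   <
  [0,5] S\PP   <
    [0,2] PP/N   >
      [0,1] "that" : (PP/N)/PP
      [1,2] "quickly" : PP
    [2,5] (S\PP)\(PP/N)   <
      [2,4] PP   >
        [2,3] "every" : PP/(PP\N)
        [3,4] "clearly" : PP\N
      [4,5] "saw" : ((S\PP)\(PP/N))\PP
  [5,7] S\(S\PP)   >
    [5,6] "map" : (S\(S\PP))/PP
    [6,7] "with" : PP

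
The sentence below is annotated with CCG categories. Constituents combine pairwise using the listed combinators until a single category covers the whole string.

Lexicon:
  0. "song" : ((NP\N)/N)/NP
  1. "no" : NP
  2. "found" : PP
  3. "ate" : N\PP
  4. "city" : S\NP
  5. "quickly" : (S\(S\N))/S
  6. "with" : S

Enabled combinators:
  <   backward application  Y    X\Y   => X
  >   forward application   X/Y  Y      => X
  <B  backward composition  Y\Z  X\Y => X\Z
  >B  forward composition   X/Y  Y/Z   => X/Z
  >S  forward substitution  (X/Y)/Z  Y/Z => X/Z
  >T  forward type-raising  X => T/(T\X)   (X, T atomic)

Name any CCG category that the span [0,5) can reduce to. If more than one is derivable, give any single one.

S\N

[0,7] S   <
  [0,5] S\N   <B
    [0,4] NP\N   >
      [0,2] (NP\N)/N   >
        [0,1] "song" : ((NP\N)/N)/NP
        [1,2] "no" : NP
      [2,4] N   >
        [2,3] N/(N\PP)   >T
          [2,3] "found" : PP
        [3,4] "ate" : N\PP
    [4,5] "city" : S\NP
  [5,7] S\(S\N)   >
    [5,6] "quickly" : (S\(S\N))/S
    [6,7] "with" : S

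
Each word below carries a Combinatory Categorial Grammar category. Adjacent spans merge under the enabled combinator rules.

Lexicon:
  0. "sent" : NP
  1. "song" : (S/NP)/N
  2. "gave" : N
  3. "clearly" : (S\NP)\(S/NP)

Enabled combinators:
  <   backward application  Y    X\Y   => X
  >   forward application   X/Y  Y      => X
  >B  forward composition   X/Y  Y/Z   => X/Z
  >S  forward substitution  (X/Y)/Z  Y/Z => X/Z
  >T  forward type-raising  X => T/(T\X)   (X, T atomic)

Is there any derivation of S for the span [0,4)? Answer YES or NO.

[0,4] S   >
  [0,1] S/(S\NP)   >T
    [0,1] "sent" : NP
  [1,4] S\NP   <
    [1,3] S/NP   >
      [1,2] "song" : (S/NP)/N
      [2,3] "gave" : N
    [3,4] "clearly" : (S\NP)\(S/NP)

YES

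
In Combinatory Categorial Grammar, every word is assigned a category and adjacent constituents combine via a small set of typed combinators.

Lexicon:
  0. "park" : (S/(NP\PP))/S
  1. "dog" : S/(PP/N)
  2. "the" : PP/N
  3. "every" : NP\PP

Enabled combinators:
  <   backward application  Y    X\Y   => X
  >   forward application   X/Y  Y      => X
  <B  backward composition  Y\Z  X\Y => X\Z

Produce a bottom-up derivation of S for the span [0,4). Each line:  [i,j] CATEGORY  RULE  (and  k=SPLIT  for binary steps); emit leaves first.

[0,1] (S/(NP\PP))/S  lex  "park"
[1,2] S/(PP/N)  lex  "dog"
[2,3] PP/N  lex  "the"
[1,3] S  >  k=2
[0,3] S/(NP\PP)  >  k=1
[3,4] NP\PP  lex  "every"
[0,4] S  >  k=3

[0,4] S   >
  [0,3] S/(NP\PP)   >
    [0,1] "park" : (S/(NP\PP))/S
    [1,3] S   >
      [1,2] "dog" : S/(PP/N)
      [2,3] "the" : PP/N
  [3,4] "every" : NP\PP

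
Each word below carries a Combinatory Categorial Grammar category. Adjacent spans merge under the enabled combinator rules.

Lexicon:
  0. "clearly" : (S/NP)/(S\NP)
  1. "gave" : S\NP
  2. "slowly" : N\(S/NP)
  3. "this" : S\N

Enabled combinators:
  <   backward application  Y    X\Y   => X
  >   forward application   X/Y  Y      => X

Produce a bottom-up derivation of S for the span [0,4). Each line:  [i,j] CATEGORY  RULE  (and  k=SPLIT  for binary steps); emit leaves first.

[0,4] S   <
  [0,3] N   <
    [0,2] S/NP   >
      [0,1] "clearly" : (S/NP)/(S\NP)
      [1,2] "gave" : S\NP
    [2,3] "slowly" : N\(S/NP)
  [3,4] "this" : S\N

[0,1] (S/NP)/(S\NP)  lex  "clearly"
[1,2] S\NP  lex  "gave"
[0,2] S/NP  >  k=1
[2,3] N\(S/NP)  lex  "slowly"
[0,3] N  <  k=2
[3,4] S\N  lex  "this"
[0,4] S  <  k=3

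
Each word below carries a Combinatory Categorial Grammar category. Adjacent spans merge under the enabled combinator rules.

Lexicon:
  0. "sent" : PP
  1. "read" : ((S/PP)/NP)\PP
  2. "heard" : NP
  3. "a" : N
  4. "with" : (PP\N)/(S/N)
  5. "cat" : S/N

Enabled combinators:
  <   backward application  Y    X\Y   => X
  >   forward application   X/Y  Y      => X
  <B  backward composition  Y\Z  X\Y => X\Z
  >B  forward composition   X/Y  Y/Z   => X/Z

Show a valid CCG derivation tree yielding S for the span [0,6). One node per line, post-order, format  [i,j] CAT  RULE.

[0,6] S   >
  [0,3] S/PP   >
    [0,2] (S/PP)/NP   <
      [0,1] "sent" : PP
      [1,2] "read" : ((S/PP)/NP)\PP
    [2,3] "heard" : NP
  [3,6] PP   <
    [3,4] "a" : N
    [4,6] PP\N   >
      [4,5] "with" : (PP\N)/(S/N)
      [5,6] "cat" : S/N

[0,1] PP  lex  "sent"
[1,2] ((S/PP)/NP)\PP  lex  "read"
[0,2] (S/PP)/NP  <  k=1
[2,3] NP  lex  "heard"
[0,3] S/PP  >  k=2
[3,4] N  lex  "a"
[4,5] (PP\N)/(S/N)  lex  "with"
[5,6] S/N  lex  "cat"
[4,6] PP\N  >  k=5
[3,6] PP  <  k=4
[0,6] S  >  k=3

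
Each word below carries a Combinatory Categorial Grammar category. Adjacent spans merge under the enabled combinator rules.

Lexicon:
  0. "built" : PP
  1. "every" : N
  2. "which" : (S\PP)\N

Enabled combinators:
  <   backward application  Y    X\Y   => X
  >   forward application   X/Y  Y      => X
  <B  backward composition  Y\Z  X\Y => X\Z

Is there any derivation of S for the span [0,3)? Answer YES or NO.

[0,3] S   <
  [0,1] "built" : PP
  [1,3] S\PP   <
    [1,2] "every" : N
    [2,3] "which" : (S\PP)\N

YES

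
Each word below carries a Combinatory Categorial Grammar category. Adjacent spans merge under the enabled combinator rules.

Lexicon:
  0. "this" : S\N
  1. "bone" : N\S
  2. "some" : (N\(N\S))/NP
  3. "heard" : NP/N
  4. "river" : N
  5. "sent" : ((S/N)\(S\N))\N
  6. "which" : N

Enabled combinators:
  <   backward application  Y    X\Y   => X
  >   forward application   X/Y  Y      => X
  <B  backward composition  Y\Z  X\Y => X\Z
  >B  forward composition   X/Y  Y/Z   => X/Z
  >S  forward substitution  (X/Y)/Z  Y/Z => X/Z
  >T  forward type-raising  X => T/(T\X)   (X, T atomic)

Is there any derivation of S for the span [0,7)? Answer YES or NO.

YES

[0,7] S   >
  [0,6] S/N   <
    [0,1] "this" : S\N
    [1,6] (S/N)\(S\N)   <
      [1,5] N   <
        [1,2] "bone" : N\S
        [2,5] N\(N\S)   >
          [2,3] "some" : (N\(N\S))/NP
          [3,5] NP   >
            [3,4] "heard" : NP/N
            [4,5] "river" : N
      [5,6] "sent" : ((S/N)\(S\N))\N
  [6,7] "which" : N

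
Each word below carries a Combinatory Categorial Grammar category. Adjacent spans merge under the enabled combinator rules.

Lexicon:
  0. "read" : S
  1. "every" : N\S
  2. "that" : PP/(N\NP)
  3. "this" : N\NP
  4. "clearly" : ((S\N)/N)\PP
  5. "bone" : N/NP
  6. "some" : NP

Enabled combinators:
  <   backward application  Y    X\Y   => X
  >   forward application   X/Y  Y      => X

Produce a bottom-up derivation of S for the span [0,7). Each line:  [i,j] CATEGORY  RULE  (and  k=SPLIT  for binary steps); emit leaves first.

[0,1] S  lex  "read"
[1,2] N\S  lex  "every"
[0,2] N  <  k=1
[2,3] PP/(N\NP)  lex  "that"
[3,4] N\NP  lex  "this"
[2,4] PP  >  k=3
[4,5] ((S\N)/N)\PP  lex  "clearly"
[2,5] (S\N)/N  <  k=4
[5,6] N/NP  lex  "bone"
[6,7] NP  lex  "some"
[5,7] N  >  k=6
[2,7] S\N  >  k=5
[0,7] S  <  k=2

[0,7] S   <
  [0,2] N   <
    [0,1] "read" : S
    [1,2] "every" : N\S
  [2,7] S\N   >
    [2,5] (S\N)/N   <
      [2,4] PP   >
        [2,3] "that" : PP/(N\NP)
        [3,4] "this" : N\NP
      [4,5] "clearly" : ((S\N)/N)\PP
    [5,7] N   >
      [5,6] "bone" : N/NP
      [6,7] "some" : NP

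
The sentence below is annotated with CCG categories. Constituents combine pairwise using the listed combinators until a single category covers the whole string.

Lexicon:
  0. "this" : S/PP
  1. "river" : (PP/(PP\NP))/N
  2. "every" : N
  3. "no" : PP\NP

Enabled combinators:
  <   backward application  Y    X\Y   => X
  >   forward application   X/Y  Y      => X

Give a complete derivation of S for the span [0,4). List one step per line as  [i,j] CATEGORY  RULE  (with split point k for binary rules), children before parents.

[0,1] S/PP  lex  "this"
[1,2] (PP/(PP\NP))/N  lex  "river"
[2,3] N  lex  "every"
[1,3] PP/(PP\NP)  >  k=2
[3,4] PP\NP  lex  "no"
[1,4] PP  >  k=3
[0,4] S  >  k=1

[0,4] S   >
  [0,1] "this" : S/PP
  [1,4] PP   >
    [1,3] PP/(PP\NP)   >
      [1,2] "river" : (PP/(PP\NP))/N
      [2,3] "every" : N
    [3,4] "no" : PP\NP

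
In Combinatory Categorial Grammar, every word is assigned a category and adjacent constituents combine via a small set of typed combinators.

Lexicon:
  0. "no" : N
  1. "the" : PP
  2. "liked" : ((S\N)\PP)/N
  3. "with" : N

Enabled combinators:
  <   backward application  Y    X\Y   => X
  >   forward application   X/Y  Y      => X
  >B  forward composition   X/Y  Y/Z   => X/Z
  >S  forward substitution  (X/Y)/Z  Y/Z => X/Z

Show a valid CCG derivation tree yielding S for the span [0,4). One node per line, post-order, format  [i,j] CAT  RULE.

[0,4] S   <
  [0,1] "no" : N
  [1,4] S\N   <
    [1,2] "the" : PP
    [2,4] (S\N)\PP   >
      [2,3] "liked" : ((S\N)\PP)/N
      [3,4] "with" : N

[0,1] N  lex  "no"
[1,2] PP  lex  "the"
[2,3] ((S\N)\PP)/N  lex  "liked"
[3,4] N  lex  "with"
[2,4] (S\N)\PP  >  k=3
[1,4] S\N  <  k=2
[0,4] S  <  k=1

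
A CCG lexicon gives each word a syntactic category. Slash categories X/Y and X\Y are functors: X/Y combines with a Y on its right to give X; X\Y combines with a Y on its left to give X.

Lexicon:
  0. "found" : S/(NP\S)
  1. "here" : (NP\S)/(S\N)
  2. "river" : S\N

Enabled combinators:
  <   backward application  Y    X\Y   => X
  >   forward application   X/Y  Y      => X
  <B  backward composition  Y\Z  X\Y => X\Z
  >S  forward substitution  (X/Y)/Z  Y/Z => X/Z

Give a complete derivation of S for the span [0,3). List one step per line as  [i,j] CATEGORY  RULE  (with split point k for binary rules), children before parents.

[0,3] S   >
  [0,1] "found" : S/(NP\S)
  [1,3] NP\S   >
    [1,2] "here" : (NP\S)/(S\N)
    [2,3] "river" : S\N

[0,1] S/(NP\S)  lex  "found"
[1,2] (NP\S)/(S\N)  lex  "here"
[2,3] S\N  lex  "river"
[1,3] NP\S  >  k=2
[0,3] S  >  k=1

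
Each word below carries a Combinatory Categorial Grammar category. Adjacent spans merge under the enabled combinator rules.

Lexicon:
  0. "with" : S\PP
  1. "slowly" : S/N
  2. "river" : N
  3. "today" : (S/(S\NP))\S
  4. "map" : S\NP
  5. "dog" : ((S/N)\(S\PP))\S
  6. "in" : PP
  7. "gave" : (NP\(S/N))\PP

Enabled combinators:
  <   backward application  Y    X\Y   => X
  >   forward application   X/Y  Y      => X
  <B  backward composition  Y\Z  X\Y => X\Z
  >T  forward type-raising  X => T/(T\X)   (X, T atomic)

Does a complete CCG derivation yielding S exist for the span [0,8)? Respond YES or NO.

NO

S\PP S/N N (S/(S\NP))\S S\NP ((S/N)\(S\PP))\S PP (NP\(S/N))\PP
CKY chart[0,8] = {N/(N\NP), NP, NP/(NP\NP), PP/(PP\NP), S/(S\NP)}; S ∉ chart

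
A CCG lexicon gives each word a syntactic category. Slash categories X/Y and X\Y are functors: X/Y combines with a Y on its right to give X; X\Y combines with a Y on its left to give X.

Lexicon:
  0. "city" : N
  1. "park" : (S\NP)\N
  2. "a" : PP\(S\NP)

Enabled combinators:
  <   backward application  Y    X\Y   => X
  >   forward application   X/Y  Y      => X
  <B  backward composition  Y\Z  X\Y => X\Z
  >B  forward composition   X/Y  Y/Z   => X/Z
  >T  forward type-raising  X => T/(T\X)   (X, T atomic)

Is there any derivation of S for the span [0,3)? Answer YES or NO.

NO

N (S\NP)\N PP\(S\NP)
CKY chart[0,3] = {N/(N\PP), NP/(NP\PP), PP, PP/(PP\PP), S/(S\PP)}; S ∉ chart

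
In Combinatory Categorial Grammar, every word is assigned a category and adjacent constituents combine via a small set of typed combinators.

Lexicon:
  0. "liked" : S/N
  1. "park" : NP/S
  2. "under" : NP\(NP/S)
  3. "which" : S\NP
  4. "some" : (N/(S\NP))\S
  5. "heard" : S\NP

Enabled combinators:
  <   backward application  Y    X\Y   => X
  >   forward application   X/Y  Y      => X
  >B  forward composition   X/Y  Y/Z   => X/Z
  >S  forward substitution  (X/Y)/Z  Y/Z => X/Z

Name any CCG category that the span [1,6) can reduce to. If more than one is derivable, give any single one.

N

[0,6] S   >
  [0,1] "liked" : S/N
  [1,6] N   >
    [1,5] N/(S\NP)   <
      [1,4] S   <
        [1,3] NP   <
          [1,2] "park" : NP/S
          [2,3] "under" : NP\(NP/S)
        [3,4] "which" : S\NP
      [4,5] "some" : (N/(S\NP))\S
    [5,6] "heard" : S\NP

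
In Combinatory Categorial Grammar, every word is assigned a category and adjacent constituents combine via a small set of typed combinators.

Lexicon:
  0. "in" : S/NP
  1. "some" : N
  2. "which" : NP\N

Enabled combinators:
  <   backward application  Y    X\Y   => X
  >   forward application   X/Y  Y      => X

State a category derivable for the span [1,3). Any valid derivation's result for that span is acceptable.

[0,3] S   >
  [0,1] "in" : S/NP
  [1,3] NP   <
    [1,2] "some" : N
    [2,3] "which" : NP\N

NP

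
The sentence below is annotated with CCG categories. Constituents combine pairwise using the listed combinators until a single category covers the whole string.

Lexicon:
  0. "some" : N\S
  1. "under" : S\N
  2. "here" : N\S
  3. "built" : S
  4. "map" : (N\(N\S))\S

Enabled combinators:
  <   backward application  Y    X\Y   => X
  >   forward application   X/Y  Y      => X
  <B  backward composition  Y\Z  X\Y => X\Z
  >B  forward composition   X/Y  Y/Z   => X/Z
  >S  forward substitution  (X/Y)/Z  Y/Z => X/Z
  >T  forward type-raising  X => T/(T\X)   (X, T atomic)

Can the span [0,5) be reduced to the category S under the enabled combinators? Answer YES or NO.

N\S S\N N\S S (N\(N\S))\S
CKY chart[0,5] = {N, N/(N\N), NP/(NP\N), PP/(PP\N), S/(S\N)}; S ∉ chart

NO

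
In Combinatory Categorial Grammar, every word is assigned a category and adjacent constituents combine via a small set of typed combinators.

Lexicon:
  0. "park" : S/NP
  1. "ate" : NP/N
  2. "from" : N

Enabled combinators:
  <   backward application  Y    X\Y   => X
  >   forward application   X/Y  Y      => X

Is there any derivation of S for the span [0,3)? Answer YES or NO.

[0,3] S   >
  [0,1] "park" : S/NP
  [1,3] NP   >
    [1,2] "ate" : NP/N
    [2,3] "from" : N

YES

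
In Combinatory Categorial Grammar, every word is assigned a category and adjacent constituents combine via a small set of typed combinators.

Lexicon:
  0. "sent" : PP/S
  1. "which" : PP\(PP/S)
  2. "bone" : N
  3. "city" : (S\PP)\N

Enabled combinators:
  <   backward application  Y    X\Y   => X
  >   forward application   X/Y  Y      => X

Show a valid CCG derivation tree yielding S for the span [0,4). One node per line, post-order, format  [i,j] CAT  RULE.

[0,4] S   <
  [0,2] PP   <
    [0,1] "sent" : PP/S
    [1,2] "which" : PP\(PP/S)
  [2,4] S\PP   <
    [2,3] "bone" : N
    [3,4] "city" : (S\PP)\N

[0,1] PP/S  lex  "sent"
[1,2] PP\(PP/S)  lex  "which"
[0,2] PP  <  k=1
[2,3] N  lex  "bone"
[3,4] (S\PP)\N  lex  "city"
[2,4] S\PP  <  k=3
[0,4] S  <  k=2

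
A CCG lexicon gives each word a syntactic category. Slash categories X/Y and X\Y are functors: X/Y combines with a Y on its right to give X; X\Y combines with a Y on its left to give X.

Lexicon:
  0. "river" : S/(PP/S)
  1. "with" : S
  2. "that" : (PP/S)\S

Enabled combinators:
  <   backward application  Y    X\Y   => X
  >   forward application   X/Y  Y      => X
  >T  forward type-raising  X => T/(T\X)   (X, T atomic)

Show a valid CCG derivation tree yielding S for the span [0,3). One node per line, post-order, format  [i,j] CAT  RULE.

[0,1] S/(PP/S)  lex  "river"
[1,2] S  lex  "with"
[2,3] (PP/S)\S  lex  "that"
[1,3] PP/S  <  k=2
[0,3] S  >  k=1

[0,3] S   >
  [0,1] "river" : S/(PP/S)
  [1,3] PP/S   <
    [1,2] "with" : S
    [2,3] "that" : (PP/S)\S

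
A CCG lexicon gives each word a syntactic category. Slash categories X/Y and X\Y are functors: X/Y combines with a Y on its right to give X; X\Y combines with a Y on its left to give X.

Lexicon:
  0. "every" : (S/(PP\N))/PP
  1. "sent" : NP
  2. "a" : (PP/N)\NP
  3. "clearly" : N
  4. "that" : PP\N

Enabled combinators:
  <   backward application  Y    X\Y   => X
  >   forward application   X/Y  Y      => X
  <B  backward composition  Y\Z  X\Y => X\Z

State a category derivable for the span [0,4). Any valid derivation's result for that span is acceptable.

S/(PP\N)

[0,5] S   >
  [0,4] S/(PP\N)   >
    [0,1] "every" : (S/(PP\N))/PP
    [1,4] PP   >
      [1,3] PP/N   <
        [1,2] "sent" : NP
        [2,3] "a" : (PP/N)\NP
      [3,4] "clearly" : N
  [4,5] "that" : PP\N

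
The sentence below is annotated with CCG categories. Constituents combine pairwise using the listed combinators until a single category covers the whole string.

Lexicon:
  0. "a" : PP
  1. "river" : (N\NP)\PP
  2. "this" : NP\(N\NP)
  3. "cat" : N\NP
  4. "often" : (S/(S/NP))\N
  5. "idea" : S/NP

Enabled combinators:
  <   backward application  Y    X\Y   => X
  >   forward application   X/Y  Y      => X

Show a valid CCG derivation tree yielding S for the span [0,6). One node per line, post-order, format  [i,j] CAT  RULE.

[0,6] S   >
  [0,5] S/(S/NP)   <
    [0,4] N   <
      [0,3] NP   <
        [0,2] N\NP   <
          [0,1] "a" : PP
          [1,2] "river" : (N\NP)\PP
        [2,3] "this" : NP\(N\NP)
      [3,4] "cat" : N\NP
    [4,5] "often" : (S/(S/NP))\N
  [5,6] "idea" : S/NP

[0,1] PP  lex  "a"
[1,2] (N\NP)\PP  lex  "river"
[0,2] N\NP  <  k=1
[2,3] NP\(N\NP)  lex  "this"
[0,3] NP  <  k=2
[3,4] N\NP  lex  "cat"
[0,4] N  <  k=3
[4,5] (S/(S/NP))\N  lex  "often"
[0,5] S/(S/NP)  <  k=4
[5,6] S/NP  lex  "idea"
[0,6] S  >  k=5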